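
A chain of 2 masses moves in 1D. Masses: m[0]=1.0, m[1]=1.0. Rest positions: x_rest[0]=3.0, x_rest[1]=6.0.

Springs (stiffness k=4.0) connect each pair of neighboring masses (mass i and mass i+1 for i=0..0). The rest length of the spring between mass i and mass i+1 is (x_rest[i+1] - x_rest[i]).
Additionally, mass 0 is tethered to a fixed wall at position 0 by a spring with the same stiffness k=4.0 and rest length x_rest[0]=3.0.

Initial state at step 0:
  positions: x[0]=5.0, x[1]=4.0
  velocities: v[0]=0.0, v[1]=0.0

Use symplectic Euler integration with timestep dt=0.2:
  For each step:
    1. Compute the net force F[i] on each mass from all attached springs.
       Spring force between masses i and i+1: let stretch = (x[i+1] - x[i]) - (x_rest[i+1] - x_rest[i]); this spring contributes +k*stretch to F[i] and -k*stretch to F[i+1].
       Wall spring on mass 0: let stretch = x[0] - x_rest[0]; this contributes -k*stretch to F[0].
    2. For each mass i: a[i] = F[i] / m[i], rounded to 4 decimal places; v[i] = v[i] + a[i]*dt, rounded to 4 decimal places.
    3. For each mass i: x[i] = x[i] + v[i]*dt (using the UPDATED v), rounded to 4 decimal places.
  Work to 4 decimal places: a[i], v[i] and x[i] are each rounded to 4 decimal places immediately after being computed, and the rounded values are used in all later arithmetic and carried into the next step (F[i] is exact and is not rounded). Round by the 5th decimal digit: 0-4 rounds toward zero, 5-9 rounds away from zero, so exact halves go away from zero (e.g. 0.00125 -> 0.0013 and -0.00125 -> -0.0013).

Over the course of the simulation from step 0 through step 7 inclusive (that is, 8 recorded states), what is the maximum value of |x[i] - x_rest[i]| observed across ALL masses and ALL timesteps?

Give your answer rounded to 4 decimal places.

Answer: 2.5881

Derivation:
Step 0: x=[5.0000 4.0000] v=[0.0000 0.0000]
Step 1: x=[4.0400 4.6400] v=[-4.8000 3.2000]
Step 2: x=[2.5296 5.6640] v=[-7.5520 5.1200]
Step 3: x=[1.1160 6.6665] v=[-7.0682 5.0125]
Step 4: x=[0.4119 7.2609] v=[-3.5206 2.9721]
Step 5: x=[0.7377 7.2395] v=[1.6291 -0.1071]
Step 6: x=[1.9858 6.6578] v=[6.2404 -2.9085]
Step 7: x=[3.6637 5.8086] v=[8.3894 -4.2461]
Max displacement = 2.5881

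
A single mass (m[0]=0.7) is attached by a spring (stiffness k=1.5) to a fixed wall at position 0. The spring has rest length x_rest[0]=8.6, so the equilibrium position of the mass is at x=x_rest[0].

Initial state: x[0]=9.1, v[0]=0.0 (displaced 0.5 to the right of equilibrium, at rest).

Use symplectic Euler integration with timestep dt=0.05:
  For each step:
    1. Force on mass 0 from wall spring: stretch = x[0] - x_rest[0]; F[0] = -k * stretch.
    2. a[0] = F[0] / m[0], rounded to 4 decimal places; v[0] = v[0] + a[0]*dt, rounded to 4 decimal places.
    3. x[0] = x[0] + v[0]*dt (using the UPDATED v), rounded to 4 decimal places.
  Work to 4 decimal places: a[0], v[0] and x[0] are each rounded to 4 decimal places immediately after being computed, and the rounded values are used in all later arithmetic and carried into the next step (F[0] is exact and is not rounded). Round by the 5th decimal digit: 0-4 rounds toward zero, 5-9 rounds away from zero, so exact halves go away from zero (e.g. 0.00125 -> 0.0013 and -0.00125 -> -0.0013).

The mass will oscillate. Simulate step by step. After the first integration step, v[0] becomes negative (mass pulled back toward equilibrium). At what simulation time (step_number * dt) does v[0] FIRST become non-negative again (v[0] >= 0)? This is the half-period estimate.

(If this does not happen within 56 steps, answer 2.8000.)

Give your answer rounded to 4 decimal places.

Answer: 2.1500

Derivation:
Step 0: x=[9.1000] v=[0.0000]
Step 1: x=[9.0973] v=[-0.0536]
Step 2: x=[9.0920] v=[-0.1069]
Step 3: x=[9.0840] v=[-0.1596]
Step 4: x=[9.0734] v=[-0.2115]
Step 5: x=[9.0603] v=[-0.2622]
Step 6: x=[9.0447] v=[-0.3115]
Step 7: x=[9.0267] v=[-0.3591]
Step 8: x=[9.0065] v=[-0.4048]
Step 9: x=[8.9841] v=[-0.4484]
Step 10: x=[8.9596] v=[-0.4896]
Step 11: x=[8.9332] v=[-0.5281]
Step 12: x=[8.9050] v=[-0.5638]
Step 13: x=[8.8752] v=[-0.5965]
Step 14: x=[8.8439] v=[-0.6260]
Step 15: x=[8.8113] v=[-0.6521]
Step 16: x=[8.7776] v=[-0.6747]
Step 17: x=[8.7429] v=[-0.6937]
Step 18: x=[8.7075] v=[-0.7090]
Step 19: x=[8.6715] v=[-0.7205]
Step 20: x=[8.6351] v=[-0.7282]
Step 21: x=[8.5985] v=[-0.7320]
Step 22: x=[8.5619] v=[-0.7318]
Step 23: x=[8.5255] v=[-0.7277]
Step 24: x=[8.4895] v=[-0.7197]
Step 25: x=[8.4541] v=[-0.7079]
Step 26: x=[8.4195] v=[-0.6923]
Step 27: x=[8.3859] v=[-0.6730]
Step 28: x=[8.3534] v=[-0.6501]
Step 29: x=[8.3222] v=[-0.6237]
Step 30: x=[8.2925] v=[-0.5939]
Step 31: x=[8.2645] v=[-0.5610]
Step 32: x=[8.2382] v=[-0.5251]
Step 33: x=[8.2139] v=[-0.4863]
Step 34: x=[8.1917] v=[-0.4449]
Step 35: x=[8.1716] v=[-0.4012]
Step 36: x=[8.1538] v=[-0.3553]
Step 37: x=[8.1384] v=[-0.3075]
Step 38: x=[8.1255] v=[-0.2580]
Step 39: x=[8.1151] v=[-0.2072]
Step 40: x=[8.1073] v=[-0.1552]
Step 41: x=[8.1022] v=[-0.1024]
Step 42: x=[8.0997] v=[-0.0491]
Step 43: x=[8.0999] v=[0.0045]
First v>=0 after going negative at step 43, time=2.1500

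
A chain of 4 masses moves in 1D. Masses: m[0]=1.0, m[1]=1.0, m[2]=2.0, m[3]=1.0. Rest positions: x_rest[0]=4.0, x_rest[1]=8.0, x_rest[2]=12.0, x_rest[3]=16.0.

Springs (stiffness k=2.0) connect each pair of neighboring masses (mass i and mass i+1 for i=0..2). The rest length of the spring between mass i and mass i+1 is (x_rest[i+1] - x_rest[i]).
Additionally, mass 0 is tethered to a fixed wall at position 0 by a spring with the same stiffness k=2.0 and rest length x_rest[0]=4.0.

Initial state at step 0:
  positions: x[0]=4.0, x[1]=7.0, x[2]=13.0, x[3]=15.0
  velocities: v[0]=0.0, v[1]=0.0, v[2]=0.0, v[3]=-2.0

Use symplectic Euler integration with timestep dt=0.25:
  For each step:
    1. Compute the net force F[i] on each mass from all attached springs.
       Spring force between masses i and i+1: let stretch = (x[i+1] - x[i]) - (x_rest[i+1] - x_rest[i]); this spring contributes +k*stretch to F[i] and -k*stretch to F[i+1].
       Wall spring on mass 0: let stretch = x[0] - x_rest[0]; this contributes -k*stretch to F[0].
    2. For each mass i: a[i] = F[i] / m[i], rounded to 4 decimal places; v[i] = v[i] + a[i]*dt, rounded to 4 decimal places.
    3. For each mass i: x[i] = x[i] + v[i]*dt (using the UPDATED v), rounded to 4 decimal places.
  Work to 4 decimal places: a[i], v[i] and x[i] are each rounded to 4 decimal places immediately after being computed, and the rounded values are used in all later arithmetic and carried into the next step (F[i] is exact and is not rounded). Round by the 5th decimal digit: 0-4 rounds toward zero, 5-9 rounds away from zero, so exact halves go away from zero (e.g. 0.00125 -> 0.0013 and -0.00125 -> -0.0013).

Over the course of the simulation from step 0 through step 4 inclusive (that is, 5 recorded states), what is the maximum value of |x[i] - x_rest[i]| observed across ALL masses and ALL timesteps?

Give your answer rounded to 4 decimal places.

Answer: 1.2500

Derivation:
Step 0: x=[4.0000 7.0000 13.0000 15.0000] v=[0.0000 0.0000 0.0000 -2.0000]
Step 1: x=[3.8750 7.3750 12.7500 14.7500] v=[-0.5000 1.5000 -1.0000 -1.0000]
Step 2: x=[3.7031 7.9844 12.2891 14.7500] v=[-0.6875 2.4375 -1.8438 0.0000]
Step 3: x=[3.6035 8.5967 11.7129 14.9424] v=[-0.3984 2.4492 -2.3048 0.7696]
Step 4: x=[3.6776 8.9744 11.1438 15.2311] v=[0.2965 1.5107 -2.2765 1.1549]
Max displacement = 1.2500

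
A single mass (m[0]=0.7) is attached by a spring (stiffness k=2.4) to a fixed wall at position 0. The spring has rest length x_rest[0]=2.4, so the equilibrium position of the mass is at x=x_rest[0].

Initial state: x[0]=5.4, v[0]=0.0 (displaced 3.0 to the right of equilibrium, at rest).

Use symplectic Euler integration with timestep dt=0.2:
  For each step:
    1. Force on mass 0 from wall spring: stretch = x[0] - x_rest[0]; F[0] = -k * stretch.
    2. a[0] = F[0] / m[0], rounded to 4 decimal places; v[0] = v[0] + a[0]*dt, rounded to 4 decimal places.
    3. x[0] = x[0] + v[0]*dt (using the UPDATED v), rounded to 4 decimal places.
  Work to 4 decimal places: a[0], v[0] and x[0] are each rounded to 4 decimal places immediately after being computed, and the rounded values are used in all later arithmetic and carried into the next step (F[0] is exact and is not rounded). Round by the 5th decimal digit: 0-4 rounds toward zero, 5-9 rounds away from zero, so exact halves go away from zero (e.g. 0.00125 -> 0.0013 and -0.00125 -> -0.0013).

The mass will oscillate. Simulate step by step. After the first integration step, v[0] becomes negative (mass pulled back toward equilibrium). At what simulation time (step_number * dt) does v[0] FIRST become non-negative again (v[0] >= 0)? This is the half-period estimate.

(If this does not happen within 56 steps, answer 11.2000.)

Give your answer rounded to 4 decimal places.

Step 0: x=[5.4000] v=[0.0000]
Step 1: x=[4.9886] v=[-2.0571]
Step 2: x=[4.2222] v=[-3.8321]
Step 3: x=[3.2059] v=[-5.0816]
Step 4: x=[2.0791] v=[-5.6342]
Step 5: x=[0.9963] v=[-5.4142]
Step 6: x=[0.1060] v=[-4.4517]
Step 7: x=[-0.4697] v=[-2.8787]
Step 8: x=[-0.6519] v=[-0.9109]
Step 9: x=[-0.4155] v=[1.1818]
First v>=0 after going negative at step 9, time=1.8000

Answer: 1.8000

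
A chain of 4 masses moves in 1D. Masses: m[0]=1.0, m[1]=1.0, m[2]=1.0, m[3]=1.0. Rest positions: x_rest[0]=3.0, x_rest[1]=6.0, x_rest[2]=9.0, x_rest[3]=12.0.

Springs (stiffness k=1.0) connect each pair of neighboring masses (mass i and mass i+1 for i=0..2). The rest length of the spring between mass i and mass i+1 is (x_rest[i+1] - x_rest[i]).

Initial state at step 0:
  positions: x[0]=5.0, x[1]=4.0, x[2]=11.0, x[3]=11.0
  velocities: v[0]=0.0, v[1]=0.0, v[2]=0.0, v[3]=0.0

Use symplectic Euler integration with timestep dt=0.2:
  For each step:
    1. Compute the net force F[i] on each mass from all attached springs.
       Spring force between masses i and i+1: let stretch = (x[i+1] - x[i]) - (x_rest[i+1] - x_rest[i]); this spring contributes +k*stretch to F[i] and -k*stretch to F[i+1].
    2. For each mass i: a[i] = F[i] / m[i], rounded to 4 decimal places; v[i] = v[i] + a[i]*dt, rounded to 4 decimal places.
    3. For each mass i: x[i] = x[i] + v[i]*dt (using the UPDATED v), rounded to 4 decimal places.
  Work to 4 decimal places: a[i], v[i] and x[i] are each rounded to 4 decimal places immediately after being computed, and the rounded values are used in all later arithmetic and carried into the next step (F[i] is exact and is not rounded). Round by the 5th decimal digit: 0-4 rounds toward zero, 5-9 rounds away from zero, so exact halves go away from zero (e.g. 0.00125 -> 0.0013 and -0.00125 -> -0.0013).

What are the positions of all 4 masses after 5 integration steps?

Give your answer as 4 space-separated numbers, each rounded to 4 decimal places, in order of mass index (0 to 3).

Step 0: x=[5.0000 4.0000 11.0000 11.0000] v=[0.0000 0.0000 0.0000 0.0000]
Step 1: x=[4.8400 4.3200 10.7200 11.1200] v=[-0.8000 1.6000 -1.4000 0.6000]
Step 2: x=[4.5392 4.9168 10.2000 11.3440] v=[-1.5040 2.9840 -2.6000 1.1200]
Step 3: x=[4.1335 5.7098 9.5144 11.6422] v=[-2.0285 3.9651 -3.4278 1.4912]
Step 4: x=[3.6709 6.5920 8.7618 11.9753] v=[-2.3132 4.4108 -3.7632 1.6656]
Step 5: x=[3.2051 7.4441 8.0509 12.2999] v=[-2.3290 4.2605 -3.5545 1.6229]

Answer: 3.2051 7.4441 8.0509 12.2999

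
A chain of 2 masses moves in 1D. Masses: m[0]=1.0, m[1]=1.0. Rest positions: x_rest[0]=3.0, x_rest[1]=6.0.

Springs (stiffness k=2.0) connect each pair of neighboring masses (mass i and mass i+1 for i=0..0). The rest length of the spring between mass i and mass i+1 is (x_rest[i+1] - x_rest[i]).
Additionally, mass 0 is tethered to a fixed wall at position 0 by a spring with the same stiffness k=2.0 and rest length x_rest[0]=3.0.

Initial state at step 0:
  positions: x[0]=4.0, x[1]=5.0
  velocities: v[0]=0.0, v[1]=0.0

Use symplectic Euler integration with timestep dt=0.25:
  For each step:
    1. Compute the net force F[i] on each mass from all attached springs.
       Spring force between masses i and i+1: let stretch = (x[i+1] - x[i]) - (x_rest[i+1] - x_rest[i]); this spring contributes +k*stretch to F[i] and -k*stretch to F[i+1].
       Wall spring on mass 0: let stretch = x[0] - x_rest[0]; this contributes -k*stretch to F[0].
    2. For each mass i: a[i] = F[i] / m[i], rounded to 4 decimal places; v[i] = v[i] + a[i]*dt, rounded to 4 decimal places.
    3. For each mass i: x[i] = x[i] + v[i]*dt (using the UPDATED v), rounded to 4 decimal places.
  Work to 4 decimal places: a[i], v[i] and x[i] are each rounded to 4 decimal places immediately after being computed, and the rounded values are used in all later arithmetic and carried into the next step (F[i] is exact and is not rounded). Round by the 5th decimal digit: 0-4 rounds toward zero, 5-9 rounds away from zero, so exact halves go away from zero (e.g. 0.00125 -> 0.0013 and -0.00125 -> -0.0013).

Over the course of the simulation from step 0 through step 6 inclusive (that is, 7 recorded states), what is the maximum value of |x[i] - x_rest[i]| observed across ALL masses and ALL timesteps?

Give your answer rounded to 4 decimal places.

Step 0: x=[4.0000 5.0000] v=[0.0000 0.0000]
Step 1: x=[3.6250 5.2500] v=[-1.5000 1.0000]
Step 2: x=[3.0000 5.6719] v=[-2.5000 1.6875]
Step 3: x=[2.3340 6.1348] v=[-2.6641 1.8516]
Step 4: x=[1.8513 6.4976] v=[-1.9307 1.4512]
Step 5: x=[1.7180 6.6546] v=[-0.5332 0.6281]
Step 6: x=[1.9870 6.5696] v=[1.0761 -0.3402]
Max displacement = 1.2820

Answer: 1.2820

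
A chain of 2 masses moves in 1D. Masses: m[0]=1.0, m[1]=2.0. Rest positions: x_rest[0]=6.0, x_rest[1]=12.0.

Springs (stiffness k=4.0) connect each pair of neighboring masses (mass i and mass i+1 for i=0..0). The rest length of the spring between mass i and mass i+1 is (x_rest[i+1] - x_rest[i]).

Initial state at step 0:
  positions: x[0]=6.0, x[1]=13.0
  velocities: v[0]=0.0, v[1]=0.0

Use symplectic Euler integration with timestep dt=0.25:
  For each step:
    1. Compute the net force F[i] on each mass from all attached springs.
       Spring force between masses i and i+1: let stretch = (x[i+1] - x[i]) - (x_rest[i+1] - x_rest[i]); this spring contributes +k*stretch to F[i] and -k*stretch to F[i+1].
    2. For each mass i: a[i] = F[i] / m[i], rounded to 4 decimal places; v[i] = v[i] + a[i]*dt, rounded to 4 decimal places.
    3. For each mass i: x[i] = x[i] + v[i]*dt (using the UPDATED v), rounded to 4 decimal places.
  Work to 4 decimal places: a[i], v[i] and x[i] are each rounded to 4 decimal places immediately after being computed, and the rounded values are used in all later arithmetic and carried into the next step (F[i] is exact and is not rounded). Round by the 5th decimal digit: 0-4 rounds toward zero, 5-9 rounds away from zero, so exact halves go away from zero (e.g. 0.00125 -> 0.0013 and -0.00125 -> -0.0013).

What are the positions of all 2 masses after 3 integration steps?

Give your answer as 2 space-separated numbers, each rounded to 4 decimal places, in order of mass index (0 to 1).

Step 0: x=[6.0000 13.0000] v=[0.0000 0.0000]
Step 1: x=[6.2500 12.8750] v=[1.0000 -0.5000]
Step 2: x=[6.6563 12.6719] v=[1.6250 -0.8125]
Step 3: x=[7.0665 12.4668] v=[1.6406 -0.8203]

Answer: 7.0665 12.4668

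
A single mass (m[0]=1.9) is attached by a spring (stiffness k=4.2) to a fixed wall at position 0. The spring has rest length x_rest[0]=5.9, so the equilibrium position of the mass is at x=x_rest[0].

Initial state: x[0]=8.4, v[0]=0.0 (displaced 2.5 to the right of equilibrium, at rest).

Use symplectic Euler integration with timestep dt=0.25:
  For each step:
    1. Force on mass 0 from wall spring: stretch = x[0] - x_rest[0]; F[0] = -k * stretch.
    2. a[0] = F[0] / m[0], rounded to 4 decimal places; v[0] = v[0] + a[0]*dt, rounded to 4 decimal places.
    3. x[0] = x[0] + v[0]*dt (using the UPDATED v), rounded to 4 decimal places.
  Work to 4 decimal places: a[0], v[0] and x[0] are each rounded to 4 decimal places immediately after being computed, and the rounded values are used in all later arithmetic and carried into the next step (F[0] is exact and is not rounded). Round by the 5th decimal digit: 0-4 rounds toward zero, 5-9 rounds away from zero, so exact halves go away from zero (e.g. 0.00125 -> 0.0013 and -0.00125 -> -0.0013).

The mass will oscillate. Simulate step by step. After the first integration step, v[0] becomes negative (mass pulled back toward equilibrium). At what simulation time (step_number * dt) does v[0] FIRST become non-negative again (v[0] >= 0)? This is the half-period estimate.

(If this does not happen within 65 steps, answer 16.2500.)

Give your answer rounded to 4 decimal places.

Step 0: x=[8.4000] v=[0.0000]
Step 1: x=[8.0546] v=[-1.3816]
Step 2: x=[7.4115] v=[-2.5723]
Step 3: x=[6.5596] v=[-3.4076]
Step 4: x=[5.6166] v=[-3.7721]
Step 5: x=[4.7127] v=[-3.6155]
Step 6: x=[3.9729] v=[-2.9594]
Step 7: x=[3.4993] v=[-1.8944]
Step 8: x=[3.3574] v=[-0.5677]
Step 9: x=[3.5668] v=[0.8374]
First v>=0 after going negative at step 9, time=2.2500

Answer: 2.2500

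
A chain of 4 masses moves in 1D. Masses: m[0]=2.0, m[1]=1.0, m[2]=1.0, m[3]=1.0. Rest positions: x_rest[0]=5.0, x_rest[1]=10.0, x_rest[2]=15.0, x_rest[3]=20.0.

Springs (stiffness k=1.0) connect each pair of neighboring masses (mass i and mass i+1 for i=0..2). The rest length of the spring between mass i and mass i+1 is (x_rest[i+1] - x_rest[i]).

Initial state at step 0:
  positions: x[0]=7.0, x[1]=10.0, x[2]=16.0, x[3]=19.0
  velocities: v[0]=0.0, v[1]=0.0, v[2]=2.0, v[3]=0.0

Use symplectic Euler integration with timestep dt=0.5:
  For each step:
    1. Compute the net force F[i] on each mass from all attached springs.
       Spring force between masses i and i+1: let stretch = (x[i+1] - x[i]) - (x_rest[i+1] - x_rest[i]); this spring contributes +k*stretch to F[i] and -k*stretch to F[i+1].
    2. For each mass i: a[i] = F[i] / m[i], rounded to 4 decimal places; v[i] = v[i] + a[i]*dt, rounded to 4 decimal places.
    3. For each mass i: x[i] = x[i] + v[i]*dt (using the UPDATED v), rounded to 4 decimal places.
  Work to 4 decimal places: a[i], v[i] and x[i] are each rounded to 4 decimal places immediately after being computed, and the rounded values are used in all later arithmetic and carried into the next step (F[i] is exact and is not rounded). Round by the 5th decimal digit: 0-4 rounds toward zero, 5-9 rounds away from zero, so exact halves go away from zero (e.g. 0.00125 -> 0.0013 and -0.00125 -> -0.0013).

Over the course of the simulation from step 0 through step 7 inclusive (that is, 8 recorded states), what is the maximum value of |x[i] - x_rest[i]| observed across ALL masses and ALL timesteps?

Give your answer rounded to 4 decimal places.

Answer: 3.8596

Derivation:
Step 0: x=[7.0000 10.0000 16.0000 19.0000] v=[0.0000 0.0000 2.0000 0.0000]
Step 1: x=[6.7500 10.7500 16.2500 19.5000] v=[-0.5000 1.5000 0.5000 1.0000]
Step 2: x=[6.3750 11.8750 15.9375 20.4375] v=[-0.7500 2.2500 -0.6250 1.8750]
Step 3: x=[6.0625 12.6407 15.7344 21.5000] v=[-0.6250 1.5313 -0.4063 2.1250]
Step 4: x=[5.9473 12.5352 16.1993 22.3711] v=[-0.2305 -0.2110 0.9297 1.7422]
Step 5: x=[6.0306 11.6988 17.2911 22.9493] v=[0.1665 -1.6729 2.1836 1.1563]
Step 6: x=[6.1974 10.8434 18.3994 23.3629] v=[0.3336 -1.7109 2.2166 0.8272]
Step 7: x=[6.3200 10.7155 18.8596 23.7857] v=[0.2451 -0.2559 0.9204 0.8455]
Max displacement = 3.8596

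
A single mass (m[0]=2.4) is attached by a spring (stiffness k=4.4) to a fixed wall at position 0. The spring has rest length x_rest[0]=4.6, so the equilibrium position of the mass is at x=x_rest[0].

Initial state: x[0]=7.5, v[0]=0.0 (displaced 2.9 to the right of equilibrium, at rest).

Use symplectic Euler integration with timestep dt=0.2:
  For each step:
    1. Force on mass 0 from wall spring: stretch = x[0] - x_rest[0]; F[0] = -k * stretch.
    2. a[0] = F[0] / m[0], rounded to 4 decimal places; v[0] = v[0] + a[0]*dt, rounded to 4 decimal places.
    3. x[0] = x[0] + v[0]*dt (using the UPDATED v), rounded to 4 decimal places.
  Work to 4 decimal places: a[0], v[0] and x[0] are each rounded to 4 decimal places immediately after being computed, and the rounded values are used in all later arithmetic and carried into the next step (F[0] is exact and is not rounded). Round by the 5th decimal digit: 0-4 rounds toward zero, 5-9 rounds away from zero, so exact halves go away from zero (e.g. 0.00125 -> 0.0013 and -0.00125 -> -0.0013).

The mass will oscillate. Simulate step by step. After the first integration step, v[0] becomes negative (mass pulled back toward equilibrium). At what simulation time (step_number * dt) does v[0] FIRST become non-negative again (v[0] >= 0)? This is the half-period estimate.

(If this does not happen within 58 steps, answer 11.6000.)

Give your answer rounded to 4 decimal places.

Answer: 2.4000

Derivation:
Step 0: x=[7.5000] v=[0.0000]
Step 1: x=[7.2873] v=[-1.0633]
Step 2: x=[6.8776] v=[-2.0486]
Step 3: x=[6.3009] v=[-2.8837]
Step 4: x=[5.5994] v=[-3.5074]
Step 5: x=[4.8246] v=[-3.8738]
Step 6: x=[4.0334] v=[-3.9562]
Step 7: x=[3.2837] v=[-3.7484]
Step 8: x=[2.6305] v=[-3.2658]
Step 9: x=[2.1218] v=[-2.5436]
Step 10: x=[1.7948] v=[-1.6349]
Step 11: x=[1.6735] v=[-0.6063]
Step 12: x=[1.7669] v=[0.4668]
First v>=0 after going negative at step 12, time=2.4000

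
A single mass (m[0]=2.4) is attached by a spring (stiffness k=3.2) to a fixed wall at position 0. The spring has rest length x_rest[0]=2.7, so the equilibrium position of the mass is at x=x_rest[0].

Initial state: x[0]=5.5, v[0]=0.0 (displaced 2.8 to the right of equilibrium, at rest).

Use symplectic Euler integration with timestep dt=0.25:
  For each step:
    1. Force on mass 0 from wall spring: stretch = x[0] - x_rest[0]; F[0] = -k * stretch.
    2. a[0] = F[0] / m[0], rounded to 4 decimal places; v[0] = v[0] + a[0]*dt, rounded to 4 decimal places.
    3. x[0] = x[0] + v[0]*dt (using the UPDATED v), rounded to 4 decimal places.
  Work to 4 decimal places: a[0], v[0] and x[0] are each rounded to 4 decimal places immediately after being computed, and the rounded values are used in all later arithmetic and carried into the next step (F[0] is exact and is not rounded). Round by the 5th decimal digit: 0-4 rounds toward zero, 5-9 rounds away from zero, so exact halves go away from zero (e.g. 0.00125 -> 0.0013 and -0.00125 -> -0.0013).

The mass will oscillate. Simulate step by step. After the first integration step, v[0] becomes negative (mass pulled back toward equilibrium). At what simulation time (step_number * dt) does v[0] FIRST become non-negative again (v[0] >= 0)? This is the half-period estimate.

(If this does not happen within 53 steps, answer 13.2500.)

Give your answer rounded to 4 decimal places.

Answer: 2.7500

Derivation:
Step 0: x=[5.5000] v=[0.0000]
Step 1: x=[5.2667] v=[-0.9333]
Step 2: x=[4.8195] v=[-1.7889]
Step 3: x=[4.1957] v=[-2.4954]
Step 4: x=[3.4472] v=[-2.9940]
Step 5: x=[2.6364] v=[-3.2431]
Step 6: x=[1.8309] v=[-3.2219]
Step 7: x=[1.0979] v=[-2.9322]
Step 8: x=[0.4984] v=[-2.3982]
Step 9: x=[0.0823] v=[-1.6643]
Step 10: x=[-0.1156] v=[-0.7917]
Step 11: x=[-0.0789] v=[0.1468]
First v>=0 after going negative at step 11, time=2.7500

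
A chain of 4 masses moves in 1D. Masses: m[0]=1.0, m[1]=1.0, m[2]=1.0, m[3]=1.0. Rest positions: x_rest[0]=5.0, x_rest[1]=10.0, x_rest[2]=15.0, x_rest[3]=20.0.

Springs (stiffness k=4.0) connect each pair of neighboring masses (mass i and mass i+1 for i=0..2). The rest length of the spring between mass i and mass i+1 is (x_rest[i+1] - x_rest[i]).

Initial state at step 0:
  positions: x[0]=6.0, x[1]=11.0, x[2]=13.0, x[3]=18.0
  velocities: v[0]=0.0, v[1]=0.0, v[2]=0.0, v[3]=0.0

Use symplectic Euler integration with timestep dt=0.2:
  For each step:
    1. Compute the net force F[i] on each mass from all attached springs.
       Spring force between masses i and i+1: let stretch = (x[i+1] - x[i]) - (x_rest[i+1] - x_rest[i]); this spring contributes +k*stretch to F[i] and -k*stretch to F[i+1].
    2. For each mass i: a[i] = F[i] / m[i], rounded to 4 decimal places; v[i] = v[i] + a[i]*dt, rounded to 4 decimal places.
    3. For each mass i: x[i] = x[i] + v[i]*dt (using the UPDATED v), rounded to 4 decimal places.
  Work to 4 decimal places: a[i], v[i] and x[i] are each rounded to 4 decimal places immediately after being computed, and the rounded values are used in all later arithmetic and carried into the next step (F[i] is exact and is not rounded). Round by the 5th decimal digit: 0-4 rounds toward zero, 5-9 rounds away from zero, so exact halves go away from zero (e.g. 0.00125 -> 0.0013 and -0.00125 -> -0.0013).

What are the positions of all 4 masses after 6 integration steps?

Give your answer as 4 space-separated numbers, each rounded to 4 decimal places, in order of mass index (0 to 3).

Answer: 3.6720 9.3528 14.6472 20.3280

Derivation:
Step 0: x=[6.0000 11.0000 13.0000 18.0000] v=[0.0000 0.0000 0.0000 0.0000]
Step 1: x=[6.0000 10.5200 13.4800 18.0000] v=[0.0000 -2.4000 2.4000 0.0000]
Step 2: x=[5.9232 9.7904 14.2096 18.0768] v=[-0.3840 -3.6480 3.6480 0.3840]
Step 3: x=[5.6652 9.1491 14.8509 18.3348] v=[-1.2902 -3.2064 3.2064 1.2902]
Step 4: x=[5.1646 8.8627 15.1373 18.8354] v=[-2.5031 -1.4321 1.4321 2.5031]
Step 5: x=[4.4557 8.9885 15.0115 19.5443] v=[-3.5446 0.6291 -0.6291 3.5446]
Step 6: x=[3.6720 9.3528 14.6472 20.3280] v=[-3.9184 1.8213 -1.8213 3.9184]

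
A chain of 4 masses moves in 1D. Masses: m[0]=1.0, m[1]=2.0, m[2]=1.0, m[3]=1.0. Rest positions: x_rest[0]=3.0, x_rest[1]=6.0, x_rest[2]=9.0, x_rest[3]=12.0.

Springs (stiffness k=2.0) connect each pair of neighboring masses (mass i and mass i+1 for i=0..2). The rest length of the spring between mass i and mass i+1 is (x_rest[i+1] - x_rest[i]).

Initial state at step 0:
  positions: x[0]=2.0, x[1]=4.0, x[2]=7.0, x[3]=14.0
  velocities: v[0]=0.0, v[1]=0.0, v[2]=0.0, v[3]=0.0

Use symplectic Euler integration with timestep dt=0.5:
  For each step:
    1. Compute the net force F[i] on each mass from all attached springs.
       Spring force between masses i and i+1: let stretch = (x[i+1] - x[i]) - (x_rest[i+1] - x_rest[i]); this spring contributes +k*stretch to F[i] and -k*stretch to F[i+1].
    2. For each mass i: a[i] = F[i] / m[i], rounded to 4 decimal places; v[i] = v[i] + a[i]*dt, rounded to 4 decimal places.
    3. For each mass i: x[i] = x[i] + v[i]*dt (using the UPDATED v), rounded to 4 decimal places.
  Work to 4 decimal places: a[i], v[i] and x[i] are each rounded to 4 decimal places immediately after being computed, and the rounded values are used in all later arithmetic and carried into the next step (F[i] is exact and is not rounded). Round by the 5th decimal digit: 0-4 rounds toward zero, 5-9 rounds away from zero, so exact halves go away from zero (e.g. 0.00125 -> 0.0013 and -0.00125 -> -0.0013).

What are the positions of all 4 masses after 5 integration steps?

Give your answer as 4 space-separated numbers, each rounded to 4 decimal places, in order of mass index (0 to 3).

Answer: 3.6329 5.5704 5.9141 10.3126

Derivation:
Step 0: x=[2.0000 4.0000 7.0000 14.0000] v=[0.0000 0.0000 0.0000 0.0000]
Step 1: x=[1.5000 4.2500 9.0000 12.0000] v=[-1.0000 0.5000 4.0000 -4.0000]
Step 2: x=[0.8750 5.0000 10.1250 10.0000] v=[-1.2500 1.5000 2.2500 -4.0000]
Step 3: x=[0.8125 6.0000 8.6250 9.5625] v=[-0.1250 2.0000 -3.0000 -0.8750]
Step 4: x=[1.8438 6.3594 6.2813 10.1563] v=[2.0625 0.7188 -4.6875 1.1875]
Step 5: x=[3.6329 5.5704 5.9141 10.3126] v=[3.5781 -1.5781 -0.7344 0.3125]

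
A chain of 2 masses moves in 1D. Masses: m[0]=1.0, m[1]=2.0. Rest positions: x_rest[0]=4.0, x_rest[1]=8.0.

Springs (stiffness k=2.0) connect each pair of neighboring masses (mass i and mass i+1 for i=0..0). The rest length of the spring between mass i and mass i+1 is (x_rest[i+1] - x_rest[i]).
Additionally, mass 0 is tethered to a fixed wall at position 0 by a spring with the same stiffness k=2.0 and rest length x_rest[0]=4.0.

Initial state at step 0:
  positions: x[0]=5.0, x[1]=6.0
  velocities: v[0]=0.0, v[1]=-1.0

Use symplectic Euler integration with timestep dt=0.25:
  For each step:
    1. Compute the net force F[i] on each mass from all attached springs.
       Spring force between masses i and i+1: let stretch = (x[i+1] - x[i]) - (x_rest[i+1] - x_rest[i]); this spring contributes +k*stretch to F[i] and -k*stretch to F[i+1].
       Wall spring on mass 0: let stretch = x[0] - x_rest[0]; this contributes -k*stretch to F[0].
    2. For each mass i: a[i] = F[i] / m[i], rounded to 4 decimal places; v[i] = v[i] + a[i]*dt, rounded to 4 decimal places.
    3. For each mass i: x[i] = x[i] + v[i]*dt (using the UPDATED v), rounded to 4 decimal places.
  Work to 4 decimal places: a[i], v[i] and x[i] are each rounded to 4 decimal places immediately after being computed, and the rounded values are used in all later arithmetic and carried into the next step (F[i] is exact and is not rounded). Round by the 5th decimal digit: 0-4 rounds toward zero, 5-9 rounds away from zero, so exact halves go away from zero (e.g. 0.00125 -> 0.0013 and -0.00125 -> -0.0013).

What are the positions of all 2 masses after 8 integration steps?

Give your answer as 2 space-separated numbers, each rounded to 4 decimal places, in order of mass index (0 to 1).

Step 0: x=[5.0000 6.0000] v=[0.0000 -1.0000]
Step 1: x=[4.5000 5.9375] v=[-2.0000 -0.2500]
Step 2: x=[3.6172 6.0352] v=[-3.5313 0.3906]
Step 3: x=[2.5845 6.2317] v=[-4.1309 0.7861]
Step 4: x=[1.6846 6.4503] v=[-3.5996 0.8743]
Step 5: x=[1.1698 6.6210] v=[-2.0591 0.6829]
Step 6: x=[1.1902 6.7010] v=[0.0816 0.3201]
Step 7: x=[1.7507 6.6866] v=[2.2419 -0.0576]
Step 8: x=[2.7093 6.6137] v=[3.8345 -0.2916]

Answer: 2.7093 6.6137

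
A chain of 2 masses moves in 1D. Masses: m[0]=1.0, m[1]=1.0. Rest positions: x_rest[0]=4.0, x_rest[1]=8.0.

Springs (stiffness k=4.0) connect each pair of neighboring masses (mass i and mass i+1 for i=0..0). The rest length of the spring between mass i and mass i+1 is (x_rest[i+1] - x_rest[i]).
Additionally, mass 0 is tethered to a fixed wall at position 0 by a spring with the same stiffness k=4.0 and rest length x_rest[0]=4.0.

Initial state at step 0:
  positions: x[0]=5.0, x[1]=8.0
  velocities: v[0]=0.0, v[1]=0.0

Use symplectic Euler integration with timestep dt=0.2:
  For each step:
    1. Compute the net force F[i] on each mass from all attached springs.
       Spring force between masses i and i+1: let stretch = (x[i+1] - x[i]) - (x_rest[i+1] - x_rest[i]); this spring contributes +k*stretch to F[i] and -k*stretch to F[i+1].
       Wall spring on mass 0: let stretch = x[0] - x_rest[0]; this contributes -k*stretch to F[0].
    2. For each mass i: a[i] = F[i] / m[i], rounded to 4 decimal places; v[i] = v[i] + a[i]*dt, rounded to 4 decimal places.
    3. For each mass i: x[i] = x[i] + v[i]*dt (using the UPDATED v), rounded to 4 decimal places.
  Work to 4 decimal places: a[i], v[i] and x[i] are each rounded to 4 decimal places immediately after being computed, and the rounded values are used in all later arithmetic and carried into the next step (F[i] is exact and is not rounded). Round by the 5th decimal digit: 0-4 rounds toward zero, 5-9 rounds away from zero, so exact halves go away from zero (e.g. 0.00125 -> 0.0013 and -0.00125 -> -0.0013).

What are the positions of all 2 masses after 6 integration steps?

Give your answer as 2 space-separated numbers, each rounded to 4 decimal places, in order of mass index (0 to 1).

Answer: 3.6711 8.1782

Derivation:
Step 0: x=[5.0000 8.0000] v=[0.0000 0.0000]
Step 1: x=[4.6800 8.1600] v=[-1.6000 0.8000]
Step 2: x=[4.1680 8.4032] v=[-2.5600 1.2160]
Step 3: x=[3.6668 8.6088] v=[-2.5062 1.0278]
Step 4: x=[3.3696 8.6636] v=[-1.4860 0.2742]
Step 5: x=[3.3803 8.5114] v=[0.0535 -0.7610]
Step 6: x=[3.6711 8.1782] v=[1.4541 -1.6659]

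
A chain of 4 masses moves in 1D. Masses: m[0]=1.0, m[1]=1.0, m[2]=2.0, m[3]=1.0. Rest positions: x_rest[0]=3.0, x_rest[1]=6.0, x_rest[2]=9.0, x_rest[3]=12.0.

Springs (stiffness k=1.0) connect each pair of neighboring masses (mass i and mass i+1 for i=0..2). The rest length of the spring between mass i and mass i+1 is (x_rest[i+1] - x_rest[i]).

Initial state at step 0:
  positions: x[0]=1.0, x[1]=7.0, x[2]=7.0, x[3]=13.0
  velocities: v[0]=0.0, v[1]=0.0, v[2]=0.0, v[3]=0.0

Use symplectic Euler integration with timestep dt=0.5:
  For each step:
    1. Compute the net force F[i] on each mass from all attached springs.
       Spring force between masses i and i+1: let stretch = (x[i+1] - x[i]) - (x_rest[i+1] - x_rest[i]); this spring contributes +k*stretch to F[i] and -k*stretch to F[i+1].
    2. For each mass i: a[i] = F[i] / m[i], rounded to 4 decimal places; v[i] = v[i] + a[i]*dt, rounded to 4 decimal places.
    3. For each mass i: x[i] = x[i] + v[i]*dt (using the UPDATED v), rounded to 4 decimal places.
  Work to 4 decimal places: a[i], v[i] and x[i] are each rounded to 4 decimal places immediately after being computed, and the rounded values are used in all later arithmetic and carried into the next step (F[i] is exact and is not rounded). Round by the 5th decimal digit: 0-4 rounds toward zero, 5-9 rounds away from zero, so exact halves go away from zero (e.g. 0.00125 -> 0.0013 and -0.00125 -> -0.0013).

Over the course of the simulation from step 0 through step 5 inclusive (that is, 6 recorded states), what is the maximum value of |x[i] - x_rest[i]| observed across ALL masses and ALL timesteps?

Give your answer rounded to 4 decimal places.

Answer: 3.1953

Derivation:
Step 0: x=[1.0000 7.0000 7.0000 13.0000] v=[0.0000 0.0000 0.0000 0.0000]
Step 1: x=[1.7500 5.5000 7.7500 12.2500] v=[1.5000 -3.0000 1.5000 -1.5000]
Step 2: x=[2.6875 3.6250 8.7813 11.1250] v=[1.8750 -3.7500 2.0625 -2.2500]
Step 3: x=[3.1094 2.8047 9.4610 10.1641] v=[0.8438 -1.6406 1.3594 -1.9219]
Step 4: x=[2.7051 3.7247 9.3966 9.7774] v=[-0.8086 1.8399 -0.1289 -0.7735]
Step 5: x=[1.8057 5.8078 8.6708 10.0455] v=[-1.7988 4.1661 -1.4517 0.5361]
Max displacement = 3.1953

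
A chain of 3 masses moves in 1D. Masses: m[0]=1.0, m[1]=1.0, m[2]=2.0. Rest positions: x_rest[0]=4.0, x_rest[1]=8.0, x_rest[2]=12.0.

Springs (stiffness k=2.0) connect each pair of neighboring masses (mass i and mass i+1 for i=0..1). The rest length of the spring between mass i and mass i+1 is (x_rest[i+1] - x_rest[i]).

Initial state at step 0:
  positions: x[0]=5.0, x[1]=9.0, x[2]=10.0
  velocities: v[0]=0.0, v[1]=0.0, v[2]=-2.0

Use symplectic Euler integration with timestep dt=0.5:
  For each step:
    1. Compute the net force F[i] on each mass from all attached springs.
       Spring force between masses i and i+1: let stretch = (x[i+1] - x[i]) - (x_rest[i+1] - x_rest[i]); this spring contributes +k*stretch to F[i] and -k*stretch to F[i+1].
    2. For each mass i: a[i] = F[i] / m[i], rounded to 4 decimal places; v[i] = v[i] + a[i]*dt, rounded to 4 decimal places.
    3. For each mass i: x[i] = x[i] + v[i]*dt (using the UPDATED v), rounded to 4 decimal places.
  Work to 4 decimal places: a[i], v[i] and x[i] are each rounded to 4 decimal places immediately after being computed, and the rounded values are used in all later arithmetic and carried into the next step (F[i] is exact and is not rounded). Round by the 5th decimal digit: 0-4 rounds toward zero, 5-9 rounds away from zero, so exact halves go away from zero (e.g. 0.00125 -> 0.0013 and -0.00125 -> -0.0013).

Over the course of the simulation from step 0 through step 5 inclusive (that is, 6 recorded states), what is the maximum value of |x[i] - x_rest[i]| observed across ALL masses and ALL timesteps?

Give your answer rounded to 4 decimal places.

Answer: 5.4805

Derivation:
Step 0: x=[5.0000 9.0000 10.0000] v=[0.0000 0.0000 -2.0000]
Step 1: x=[5.0000 7.5000 9.7500] v=[0.0000 -3.0000 -0.5000]
Step 2: x=[4.2500 5.8750 9.9375] v=[-1.5000 -3.2500 0.3750]
Step 3: x=[2.3125 5.4688 10.1094] v=[-3.8750 -0.8125 0.3438]
Step 4: x=[-0.0469 5.8047 10.1212] v=[-4.7187 0.6718 0.0235]
Step 5: x=[-1.4805 5.3731 10.0538] v=[-2.8671 -0.8633 -0.1348]
Max displacement = 5.4805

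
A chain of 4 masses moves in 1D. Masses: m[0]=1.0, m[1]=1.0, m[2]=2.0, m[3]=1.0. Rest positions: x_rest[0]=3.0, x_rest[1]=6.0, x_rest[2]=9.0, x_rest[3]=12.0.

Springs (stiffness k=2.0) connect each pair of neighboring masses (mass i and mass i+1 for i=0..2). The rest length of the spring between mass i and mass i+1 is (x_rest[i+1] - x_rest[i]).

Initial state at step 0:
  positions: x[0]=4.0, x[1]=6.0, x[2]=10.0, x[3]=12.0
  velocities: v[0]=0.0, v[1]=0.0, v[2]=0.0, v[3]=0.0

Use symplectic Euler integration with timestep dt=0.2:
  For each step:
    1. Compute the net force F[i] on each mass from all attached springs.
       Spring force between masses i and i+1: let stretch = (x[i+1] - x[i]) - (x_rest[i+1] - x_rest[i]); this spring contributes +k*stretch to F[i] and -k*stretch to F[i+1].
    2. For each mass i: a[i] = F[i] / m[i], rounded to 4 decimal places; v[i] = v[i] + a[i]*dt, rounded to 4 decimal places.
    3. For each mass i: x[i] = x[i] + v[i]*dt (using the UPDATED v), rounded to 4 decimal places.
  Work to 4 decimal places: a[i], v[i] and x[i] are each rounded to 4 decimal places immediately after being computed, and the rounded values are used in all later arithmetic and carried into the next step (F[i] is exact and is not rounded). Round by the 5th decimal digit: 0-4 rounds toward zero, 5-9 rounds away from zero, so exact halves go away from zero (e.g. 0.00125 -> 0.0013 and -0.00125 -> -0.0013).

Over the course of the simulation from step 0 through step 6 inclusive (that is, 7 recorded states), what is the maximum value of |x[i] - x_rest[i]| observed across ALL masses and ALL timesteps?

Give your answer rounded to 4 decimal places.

Answer: 1.3367

Derivation:
Step 0: x=[4.0000 6.0000 10.0000 12.0000] v=[0.0000 0.0000 0.0000 0.0000]
Step 1: x=[3.9200 6.1600 9.9200 12.0800] v=[-0.4000 0.8000 -0.4000 0.4000]
Step 2: x=[3.7792 6.4416 9.7760 12.2272] v=[-0.7040 1.4080 -0.7200 0.7360]
Step 3: x=[3.6114 6.7770 9.5967 12.4183] v=[-0.8390 1.6768 -0.8966 0.9555]
Step 4: x=[3.4568 7.0847 9.4175 12.6237] v=[-0.7728 1.5384 -0.8962 1.0269]
Step 5: x=[3.3525 7.2888 9.2732 12.8126] v=[-0.5216 1.0204 -0.7215 0.9444]
Step 6: x=[3.3231 7.3367 9.1911 12.9583] v=[-0.1471 0.2396 -0.4105 0.7286]
Max displacement = 1.3367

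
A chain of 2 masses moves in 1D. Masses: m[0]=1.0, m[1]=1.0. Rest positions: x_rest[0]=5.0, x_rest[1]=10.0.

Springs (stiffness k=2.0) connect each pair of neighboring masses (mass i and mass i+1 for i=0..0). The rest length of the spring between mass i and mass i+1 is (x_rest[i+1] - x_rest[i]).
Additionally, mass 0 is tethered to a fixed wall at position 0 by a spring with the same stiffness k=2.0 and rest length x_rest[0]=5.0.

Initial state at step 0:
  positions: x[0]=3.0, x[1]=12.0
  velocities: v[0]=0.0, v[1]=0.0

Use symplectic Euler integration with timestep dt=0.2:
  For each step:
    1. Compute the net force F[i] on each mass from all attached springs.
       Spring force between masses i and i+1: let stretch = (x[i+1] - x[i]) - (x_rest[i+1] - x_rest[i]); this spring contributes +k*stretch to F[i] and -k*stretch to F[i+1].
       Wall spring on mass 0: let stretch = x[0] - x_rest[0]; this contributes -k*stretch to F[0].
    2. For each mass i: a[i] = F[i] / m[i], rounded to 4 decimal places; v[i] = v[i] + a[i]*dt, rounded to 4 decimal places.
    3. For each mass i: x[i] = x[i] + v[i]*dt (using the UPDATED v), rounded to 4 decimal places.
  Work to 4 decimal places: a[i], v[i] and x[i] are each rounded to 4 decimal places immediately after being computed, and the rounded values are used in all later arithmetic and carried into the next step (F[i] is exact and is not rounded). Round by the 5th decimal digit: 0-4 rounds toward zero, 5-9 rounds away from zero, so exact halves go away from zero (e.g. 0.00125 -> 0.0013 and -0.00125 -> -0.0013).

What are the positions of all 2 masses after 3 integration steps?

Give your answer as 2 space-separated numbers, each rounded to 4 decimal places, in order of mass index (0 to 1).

Answer: 5.3895 10.3867

Derivation:
Step 0: x=[3.0000 12.0000] v=[0.0000 0.0000]
Step 1: x=[3.4800 11.6800] v=[2.4000 -1.6000]
Step 2: x=[4.3376 11.1040] v=[4.2880 -2.8800]
Step 3: x=[5.3895 10.3867] v=[5.2595 -3.5866]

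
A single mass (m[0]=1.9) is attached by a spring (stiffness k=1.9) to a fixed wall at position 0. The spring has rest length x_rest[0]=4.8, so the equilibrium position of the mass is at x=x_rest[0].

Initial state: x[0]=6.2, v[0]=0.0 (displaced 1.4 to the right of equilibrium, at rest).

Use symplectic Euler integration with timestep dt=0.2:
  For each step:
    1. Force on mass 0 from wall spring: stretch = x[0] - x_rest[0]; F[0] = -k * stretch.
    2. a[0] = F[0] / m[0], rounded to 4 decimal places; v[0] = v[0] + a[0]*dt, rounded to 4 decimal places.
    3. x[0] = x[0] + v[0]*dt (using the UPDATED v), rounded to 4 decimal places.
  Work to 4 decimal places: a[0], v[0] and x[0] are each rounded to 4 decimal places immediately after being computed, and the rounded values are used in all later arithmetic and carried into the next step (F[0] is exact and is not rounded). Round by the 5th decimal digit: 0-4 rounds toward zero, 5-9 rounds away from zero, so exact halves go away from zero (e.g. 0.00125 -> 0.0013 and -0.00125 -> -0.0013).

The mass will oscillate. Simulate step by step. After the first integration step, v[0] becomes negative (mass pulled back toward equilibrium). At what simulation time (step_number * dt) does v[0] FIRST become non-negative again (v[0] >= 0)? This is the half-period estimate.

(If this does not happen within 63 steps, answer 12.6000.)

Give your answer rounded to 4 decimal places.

Step 0: x=[6.2000] v=[0.0000]
Step 1: x=[6.1440] v=[-0.2800]
Step 2: x=[6.0342] v=[-0.5488]
Step 3: x=[5.8751] v=[-0.7956]
Step 4: x=[5.6730] v=[-1.0106]
Step 5: x=[5.4360] v=[-1.1852]
Step 6: x=[5.1735] v=[-1.3124]
Step 7: x=[4.8961] v=[-1.3871]
Step 8: x=[4.6148] v=[-1.4063]
Step 9: x=[4.3409] v=[-1.3693]
Step 10: x=[4.0854] v=[-1.2775]
Step 11: x=[3.8585] v=[-1.1346]
Step 12: x=[3.6692] v=[-0.9463]
Step 13: x=[3.5252] v=[-0.7201]
Step 14: x=[3.4322] v=[-0.4651]
Step 15: x=[3.3939] v=[-0.1915]
Step 16: x=[3.4118] v=[0.0897]
First v>=0 after going negative at step 16, time=3.2000

Answer: 3.2000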